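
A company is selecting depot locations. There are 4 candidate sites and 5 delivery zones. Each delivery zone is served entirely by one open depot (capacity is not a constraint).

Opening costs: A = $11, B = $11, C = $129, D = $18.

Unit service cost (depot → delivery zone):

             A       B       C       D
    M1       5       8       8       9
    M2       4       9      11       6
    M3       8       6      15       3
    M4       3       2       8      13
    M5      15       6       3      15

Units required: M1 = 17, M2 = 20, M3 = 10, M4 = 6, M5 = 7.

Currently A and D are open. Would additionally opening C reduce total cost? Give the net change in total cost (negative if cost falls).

Current service cost with {A, D}: 318.
Adding C: each delivery zone re-picks its cheapest; new service cost 234, saving 84.
Extra fixed cost: 129. Net change = 129 − 84 = 45.
(Totals: 347 → 392.)

No — net change +45 (cost rises by 45).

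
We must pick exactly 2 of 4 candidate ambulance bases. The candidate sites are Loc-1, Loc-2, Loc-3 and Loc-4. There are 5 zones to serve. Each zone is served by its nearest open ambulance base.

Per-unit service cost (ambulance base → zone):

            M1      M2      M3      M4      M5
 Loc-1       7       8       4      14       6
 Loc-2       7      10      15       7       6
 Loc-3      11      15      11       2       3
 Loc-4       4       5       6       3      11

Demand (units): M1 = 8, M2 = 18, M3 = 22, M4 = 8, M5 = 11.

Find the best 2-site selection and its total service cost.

With exactly 2 open, each zone uses its cheapest among the chosen.
{Loc-1, Loc-4}: M1→Loc-4 4·8=32, M2→Loc-4 5·18=90, M3→Loc-1 4·22=88, M4→Loc-4 3·8=24, M5→Loc-1 6·11=66. Service cost 300.
{Loc-3, Loc-4}: service cost 303
{Loc-1, Loc-3}: service cost 337
Among all 6 size-2 choices, {Loc-1, Loc-4} is lowest.

Choose Loc-1 and Loc-4; total service cost 300.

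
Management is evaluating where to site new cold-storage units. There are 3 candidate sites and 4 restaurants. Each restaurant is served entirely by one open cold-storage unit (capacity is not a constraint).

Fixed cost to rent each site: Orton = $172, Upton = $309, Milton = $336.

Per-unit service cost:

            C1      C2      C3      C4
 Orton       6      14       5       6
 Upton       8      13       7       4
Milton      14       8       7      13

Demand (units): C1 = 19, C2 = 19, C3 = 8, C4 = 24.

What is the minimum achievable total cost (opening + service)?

For any fixed open set, each restaurant goes to its cheapest open site; total = fixed + service.
{Orton}: C1→Orton 6·19=114, C2→Orton 14·19=266, C3→Orton 5·8=40, C4→Orton 6·24=144. Service 564; fixed 172; total 736.
{Upton}: service 551 + fixed 309 = 860
{Orton, Milton}: C1→Orton 6·19=114, C2→Milton 8·19=152, C3→Orton 5·8=40, C4→Orton 6·24=144. Service 450; fixed 508; total 958.
{Orton, Upton, Milton}: service 402 + fixed 817 = 1219
No other subset beats 736.

Minimum total cost: 736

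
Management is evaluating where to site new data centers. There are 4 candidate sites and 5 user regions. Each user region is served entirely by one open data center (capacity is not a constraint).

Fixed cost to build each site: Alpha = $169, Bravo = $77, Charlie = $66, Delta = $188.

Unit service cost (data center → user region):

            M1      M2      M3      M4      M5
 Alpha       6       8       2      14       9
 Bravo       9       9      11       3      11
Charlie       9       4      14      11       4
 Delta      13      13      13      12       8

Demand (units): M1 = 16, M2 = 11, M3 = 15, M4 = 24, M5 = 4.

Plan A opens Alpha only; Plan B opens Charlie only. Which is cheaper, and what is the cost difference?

Plan A: {Alpha}: M1→Alpha 6·16=96, M2→Alpha 8·11=88, M3→Alpha 2·15=30, M4→Alpha 14·24=336, M5→Alpha 9·4=36. Service 586; fixed 169; total 755.
Plan B: {Charlie}: M1→Charlie 9·16=144, M2→Charlie 4·11=44, M3→Charlie 14·15=210, M4→Charlie 11·24=264, M5→Charlie 4·4=16. Service 678; fixed 66; total 744.
Difference: |755 − 744| = 11.

Plan B is cheaper by 11.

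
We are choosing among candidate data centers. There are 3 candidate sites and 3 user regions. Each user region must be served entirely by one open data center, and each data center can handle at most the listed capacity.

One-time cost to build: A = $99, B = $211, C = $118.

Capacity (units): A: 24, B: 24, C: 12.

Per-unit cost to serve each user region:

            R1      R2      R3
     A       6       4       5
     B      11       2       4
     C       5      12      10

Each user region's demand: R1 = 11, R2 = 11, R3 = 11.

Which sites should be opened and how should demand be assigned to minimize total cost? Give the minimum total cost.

Open {A, C}: R1→C 5·11=55, R2→A 4·11=44, R3→A 5·11=55.
Loads: A carries 22/24, C carries 11/12. Service 154; fixed 217; total 371.
Next best feasible plan costs 437.

Minimum total cost: 371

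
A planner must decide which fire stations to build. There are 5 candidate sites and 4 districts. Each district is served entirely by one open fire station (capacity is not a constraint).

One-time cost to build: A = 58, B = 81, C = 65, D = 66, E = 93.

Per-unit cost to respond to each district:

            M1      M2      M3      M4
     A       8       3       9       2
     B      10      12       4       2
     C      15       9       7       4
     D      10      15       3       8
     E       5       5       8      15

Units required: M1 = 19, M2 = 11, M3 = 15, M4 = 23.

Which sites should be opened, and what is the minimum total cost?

For any fixed open set, each district goes to its cheapest open site; total = fixed + service.
{A, D}: M1→A 8·19=152, M2→A 3·11=33, M3→D 3·15=45, M4→A 2·23=46. Service 276; fixed 124; total 400.
{A}: service 366 + fixed 58 = 424
{A, B}: M1→A 8·19=152, M2→A 3·11=33, M3→B 4·15=60, M4→A 2·23=46. Service 291; fixed 139; total 430.
{A, B, C, D, E}: service 219 + fixed 363 = 582
No other subset beats 400.

Open A and D; minimum total cost 400.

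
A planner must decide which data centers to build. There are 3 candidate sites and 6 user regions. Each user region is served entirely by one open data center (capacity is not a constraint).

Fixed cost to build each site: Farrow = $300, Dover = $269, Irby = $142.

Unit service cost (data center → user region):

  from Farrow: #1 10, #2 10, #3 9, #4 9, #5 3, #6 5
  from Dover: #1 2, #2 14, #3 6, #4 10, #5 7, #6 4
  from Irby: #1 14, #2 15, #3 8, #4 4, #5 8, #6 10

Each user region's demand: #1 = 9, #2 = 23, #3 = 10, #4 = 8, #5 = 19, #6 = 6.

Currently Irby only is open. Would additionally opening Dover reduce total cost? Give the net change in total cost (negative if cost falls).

Current service cost with {Irby}: 795.
Adding Dover: each user region re-picks its cheapest; new service cost 589, saving 206.
Extra fixed cost: 269. Net change = 269 − 206 = 63.
(Totals: 937 → 1000.)

No — net change +63 (cost rises by 63).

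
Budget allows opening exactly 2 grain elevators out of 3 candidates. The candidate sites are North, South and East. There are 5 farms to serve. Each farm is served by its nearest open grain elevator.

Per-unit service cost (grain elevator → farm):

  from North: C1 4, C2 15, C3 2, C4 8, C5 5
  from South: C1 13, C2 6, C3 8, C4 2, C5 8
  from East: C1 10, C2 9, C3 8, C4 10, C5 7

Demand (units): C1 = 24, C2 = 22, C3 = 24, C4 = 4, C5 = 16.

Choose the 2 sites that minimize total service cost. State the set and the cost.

With exactly 2 open, each farm uses its cheapest among the chosen.
{North, South}: C1→North 4·24=96, C2→South 6·22=132, C3→North 2·24=48, C4→South 2·4=8, C5→North 5·16=80. Service cost 364.
{North, East}: service cost 454
{South, East}: service cost 684
Among all 3 size-2 choices, {North, South} is lowest.

Choose North and South; total service cost 364.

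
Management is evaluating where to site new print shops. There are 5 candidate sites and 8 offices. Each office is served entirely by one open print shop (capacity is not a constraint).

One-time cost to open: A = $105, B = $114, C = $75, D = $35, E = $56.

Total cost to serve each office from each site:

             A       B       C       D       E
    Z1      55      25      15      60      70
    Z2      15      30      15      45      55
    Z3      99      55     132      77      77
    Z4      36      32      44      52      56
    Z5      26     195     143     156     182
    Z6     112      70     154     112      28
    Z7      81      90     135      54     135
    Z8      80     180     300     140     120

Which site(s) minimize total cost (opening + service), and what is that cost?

For any fixed open set, each office goes to its cheapest open site; total = fixed + service.
{A, E}: Z1→A 55, Z2→A 15, Z3→E 77, Z4→A 36, Z5→A 26, Z6→E 28, Z7→A 81, Z8→A 80. Service 398; fixed 161; total 559.
{A, D, E}: service 371 + fixed 196 = 567
{A, C, E}: service 358 + fixed 236 = 594
{A, B, C, D, E}: Z1→C 15, Z2→A 15, Z3→B 55, Z4→B 32, Z5→A 26, Z6→E 28, Z7→D 54, Z8→A 80. Service 305; fixed 385; total 690.
No other subset beats 559.

Open A and E; minimum total cost 559.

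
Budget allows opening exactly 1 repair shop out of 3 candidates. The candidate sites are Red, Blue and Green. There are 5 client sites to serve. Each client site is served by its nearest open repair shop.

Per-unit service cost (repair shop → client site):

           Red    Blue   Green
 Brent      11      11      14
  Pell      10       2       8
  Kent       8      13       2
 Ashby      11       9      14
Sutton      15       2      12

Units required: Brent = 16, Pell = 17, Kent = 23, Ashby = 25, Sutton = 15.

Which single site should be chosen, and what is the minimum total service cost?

With exactly 1 open, each client site uses its cheapest among the chosen.
{Blue}: Brent→Blue 11·16=176, Pell→Blue 2·17=34, Kent→Blue 13·23=299, Ashby→Blue 9·25=225, Sutton→Blue 2·15=30. Service cost 764.
{Green}: service cost 936
{Red}: service cost 1030
Among all 3 size-1 choices, {Blue} is lowest.

Choose Blue only; total service cost 764.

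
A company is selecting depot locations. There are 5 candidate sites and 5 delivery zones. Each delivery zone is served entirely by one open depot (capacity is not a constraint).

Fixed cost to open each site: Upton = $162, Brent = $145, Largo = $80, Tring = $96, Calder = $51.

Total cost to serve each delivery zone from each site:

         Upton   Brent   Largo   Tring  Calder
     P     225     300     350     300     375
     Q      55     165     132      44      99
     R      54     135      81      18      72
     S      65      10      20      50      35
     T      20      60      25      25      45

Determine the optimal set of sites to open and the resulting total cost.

Open Tring only; minimum total cost 533.

For any fixed open set, each delivery zone goes to its cheapest open site; total = fixed + service.
{Tring}: P→Tring 300, Q→Tring 44, R→Tring 18, S→Tring 50, T→Tring 25. Service 437; fixed 96; total 533.
{Tring, Calder}: service 422 + fixed 147 = 569
{Upton}: service 419 + fixed 162 = 581
{Upton, Brent, Largo, Tring, Calder}: P→Upton 225, Q→Tring 44, R→Tring 18, S→Brent 10, T→Upton 20. Service 317; fixed 534; total 851.
No other subset beats 533.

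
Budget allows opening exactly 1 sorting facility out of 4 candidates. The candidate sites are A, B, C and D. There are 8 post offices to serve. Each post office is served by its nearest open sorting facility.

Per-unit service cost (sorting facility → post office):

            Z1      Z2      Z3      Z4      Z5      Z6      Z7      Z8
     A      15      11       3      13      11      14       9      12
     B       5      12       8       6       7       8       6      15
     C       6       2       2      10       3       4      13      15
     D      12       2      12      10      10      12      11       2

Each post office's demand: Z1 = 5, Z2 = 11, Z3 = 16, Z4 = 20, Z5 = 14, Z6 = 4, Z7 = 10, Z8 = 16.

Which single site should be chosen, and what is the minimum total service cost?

With exactly 1 open, each post office uses its cheapest among the chosen.
{C}: Z1→C 6·5=30, Z2→C 2·11=22, Z3→C 2·16=32, Z4→C 10·20=200, Z5→C 3·14=42, Z6→C 4·4=16, Z7→C 13·10=130, Z8→C 15·16=240. Service cost 712.
{D}: service cost 804
{B}: service cost 835
Among all 4 size-1 choices, {C} is lowest.

Choose C only; total service cost 712.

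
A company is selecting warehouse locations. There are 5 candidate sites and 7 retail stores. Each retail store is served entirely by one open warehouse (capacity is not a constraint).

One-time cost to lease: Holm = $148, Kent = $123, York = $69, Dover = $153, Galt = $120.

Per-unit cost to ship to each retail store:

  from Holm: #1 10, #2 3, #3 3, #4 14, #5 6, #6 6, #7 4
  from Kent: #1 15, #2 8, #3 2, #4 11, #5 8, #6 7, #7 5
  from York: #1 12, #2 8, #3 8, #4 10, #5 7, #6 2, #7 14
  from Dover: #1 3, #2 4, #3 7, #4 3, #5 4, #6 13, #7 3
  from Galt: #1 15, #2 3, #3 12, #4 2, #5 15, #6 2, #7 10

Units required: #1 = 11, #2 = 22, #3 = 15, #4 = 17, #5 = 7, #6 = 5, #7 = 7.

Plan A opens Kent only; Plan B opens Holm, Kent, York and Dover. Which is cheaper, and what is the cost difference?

Plan B is cheaper by 75.

Plan A: {Kent}: #1→Kent 15·11=165, #2→Kent 8·22=176, #3→Kent 2·15=30, #4→Kent 11·17=187, #5→Kent 8·7=56, #6→Kent 7·5=35, #7→Kent 5·7=35. Service 684; fixed 123; total 807.
Plan B: {Holm, Kent, York, Dover}: #1→Dover 3·11=33, #2→Holm 3·22=66, #3→Kent 2·15=30, #4→Dover 3·17=51, #5→Dover 4·7=28, #6→York 2·5=10, #7→Dover 3·7=21. Service 239; fixed 493; total 732.
Difference: |807 − 732| = 75.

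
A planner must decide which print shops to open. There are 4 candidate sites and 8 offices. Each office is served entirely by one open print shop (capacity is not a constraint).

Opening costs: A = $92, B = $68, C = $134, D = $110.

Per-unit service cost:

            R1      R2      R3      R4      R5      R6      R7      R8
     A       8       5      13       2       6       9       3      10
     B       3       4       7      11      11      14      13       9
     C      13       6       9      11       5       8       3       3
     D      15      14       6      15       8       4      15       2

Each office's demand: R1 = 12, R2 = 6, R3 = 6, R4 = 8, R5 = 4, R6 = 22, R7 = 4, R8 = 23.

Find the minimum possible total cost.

For any fixed open set, each office goes to its cheapest open site; total = fixed + service.
{A, D}: R1→A 8·12=96, R2→A 5·6=30, R3→D 6·6=36, R4→A 2·8=16, R5→A 6·4=24, R6→D 4·22=88, R7→A 3·4=12, R8→D 2·23=46. Service 348; fixed 202; total 550.
{A, B, D}: service 282 + fixed 270 = 552
{B, D}: R1→B 3·12=36, R2→B 4·6=24, R3→D 6·6=36, R4→B 11·8=88, R5→D 8·4=32, R6→D 4·22=88, R7→B 13·4=52, R8→D 2·23=46. Service 402; fixed 178; total 580.
{A, B, C, D}: R1→B 3·12=36, R2→B 4·6=24, R3→D 6·6=36, R4→A 2·8=16, R5→C 5·4=20, R6→D 4·22=88, R7→A 3·4=12, R8→D 2·23=46. Service 278; fixed 404; total 682.
No other subset beats 550.

Minimum total cost: 550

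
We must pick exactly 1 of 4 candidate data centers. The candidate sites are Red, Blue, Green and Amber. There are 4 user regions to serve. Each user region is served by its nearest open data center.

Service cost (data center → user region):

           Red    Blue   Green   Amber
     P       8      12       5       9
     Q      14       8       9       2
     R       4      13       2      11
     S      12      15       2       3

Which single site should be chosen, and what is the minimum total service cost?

With exactly 1 open, each user region uses its cheapest among the chosen.
{Green}: P→Green 5, Q→Green 9, R→Green 2, S→Green 2. Service cost 18.
{Amber}: service cost 25
{Red}: service cost 38
Among all 4 size-1 choices, {Green} is lowest.

Choose Green only; total service cost 18.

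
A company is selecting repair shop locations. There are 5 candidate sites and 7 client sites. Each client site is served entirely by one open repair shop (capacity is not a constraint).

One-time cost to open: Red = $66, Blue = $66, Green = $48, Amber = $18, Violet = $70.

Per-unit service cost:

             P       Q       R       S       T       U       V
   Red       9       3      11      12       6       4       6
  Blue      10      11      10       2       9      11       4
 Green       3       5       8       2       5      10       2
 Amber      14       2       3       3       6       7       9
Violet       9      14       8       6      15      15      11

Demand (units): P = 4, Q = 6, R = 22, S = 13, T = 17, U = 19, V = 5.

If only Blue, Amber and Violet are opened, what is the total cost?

Total cost: 549

Each client site is assigned to its cheapest site among the open ones.
{Blue, Amber, Violet}: P→Violet 9·4=36, Q→Amber 2·6=12, R→Amber 3·22=66, S→Blue 2·13=26, T→Amber 6·17=102, U→Amber 7·19=133, V→Blue 4·5=20. Service 395; fixed 154; total 549.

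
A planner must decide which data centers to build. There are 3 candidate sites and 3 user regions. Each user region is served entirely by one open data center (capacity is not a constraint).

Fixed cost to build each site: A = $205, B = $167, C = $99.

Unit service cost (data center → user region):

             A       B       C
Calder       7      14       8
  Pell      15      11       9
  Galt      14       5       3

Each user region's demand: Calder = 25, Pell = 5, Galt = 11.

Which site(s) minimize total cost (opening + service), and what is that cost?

For any fixed open set, each user region goes to its cheapest open site; total = fixed + service.
{C}: Calder→C 8·25=200, Pell→C 9·5=45, Galt→C 3·11=33. Service 278; fixed 99; total 377.
{B, C}: service 278 + fixed 266 = 544
{A, C}: service 253 + fixed 304 = 557
{A, B, C}: service 253 + fixed 471 = 724
No other subset beats 377.

Open C only; minimum total cost 377.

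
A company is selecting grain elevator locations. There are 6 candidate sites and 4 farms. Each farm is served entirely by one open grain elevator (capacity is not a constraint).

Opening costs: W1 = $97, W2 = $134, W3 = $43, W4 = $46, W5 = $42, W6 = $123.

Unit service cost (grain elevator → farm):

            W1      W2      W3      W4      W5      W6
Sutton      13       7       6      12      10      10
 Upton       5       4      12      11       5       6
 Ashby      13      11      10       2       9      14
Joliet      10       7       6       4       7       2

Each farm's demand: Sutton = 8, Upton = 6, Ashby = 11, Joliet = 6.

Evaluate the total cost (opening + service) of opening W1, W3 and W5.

Total cost: 395

Each farm is assigned to its cheapest site among the open ones.
{W1, W3, W5}: Sutton→W3 6·8=48, Upton→W1 5·6=30, Ashby→W5 9·11=99, Joliet→W3 6·6=36. Service 213; fixed 182; total 395.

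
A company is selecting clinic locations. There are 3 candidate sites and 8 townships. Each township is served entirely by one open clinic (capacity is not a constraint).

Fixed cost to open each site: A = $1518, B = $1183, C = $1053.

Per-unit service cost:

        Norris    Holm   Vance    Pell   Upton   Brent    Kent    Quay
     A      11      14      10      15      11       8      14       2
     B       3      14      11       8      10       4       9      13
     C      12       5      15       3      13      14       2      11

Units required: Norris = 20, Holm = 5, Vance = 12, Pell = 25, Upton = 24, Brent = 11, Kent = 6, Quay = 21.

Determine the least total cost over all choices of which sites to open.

For any fixed open set, each township goes to its cheapest open site; total = fixed + service.
{B}: Norris→B 3·20=60, Holm→B 14·5=70, Vance→B 11·12=132, Pell→B 8·25=200, Upton→B 10·24=240, Brent→B 4·11=44, Kent→B 9·6=54, Quay→B 13·21=273. Service 1073; fixed 1183; total 2256.
{C}: Norris→C 12·20=240, Holm→C 5·5=25, Vance→C 15·12=180, Pell→C 3·25=75, Upton→C 13·24=312, Brent→C 14·11=154, Kent→C 2·6=12, Quay→C 11·21=231. Service 1229; fixed 1053; total 2282.
{A}: service 1263 + fixed 1518 = 2781
{A, B, C}: service 618 + fixed 3754 = 4372
No other subset beats 2256.

Minimum total cost: 2256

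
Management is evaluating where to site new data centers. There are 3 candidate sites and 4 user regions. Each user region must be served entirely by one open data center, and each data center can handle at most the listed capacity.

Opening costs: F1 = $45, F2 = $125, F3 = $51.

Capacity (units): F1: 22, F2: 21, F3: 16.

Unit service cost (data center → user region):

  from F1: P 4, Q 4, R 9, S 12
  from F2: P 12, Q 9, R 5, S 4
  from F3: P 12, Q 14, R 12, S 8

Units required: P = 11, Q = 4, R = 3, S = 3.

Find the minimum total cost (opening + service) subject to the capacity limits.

Open {F1}: P→F1 4·11=44, Q→F1 4·4=16, R→F1 9·3=27, S→F1 12·3=36.
Loads: F1 carries 21/22. Service 123; fixed 45; total 168.
Next best feasible plan costs 207.

Minimum total cost: 168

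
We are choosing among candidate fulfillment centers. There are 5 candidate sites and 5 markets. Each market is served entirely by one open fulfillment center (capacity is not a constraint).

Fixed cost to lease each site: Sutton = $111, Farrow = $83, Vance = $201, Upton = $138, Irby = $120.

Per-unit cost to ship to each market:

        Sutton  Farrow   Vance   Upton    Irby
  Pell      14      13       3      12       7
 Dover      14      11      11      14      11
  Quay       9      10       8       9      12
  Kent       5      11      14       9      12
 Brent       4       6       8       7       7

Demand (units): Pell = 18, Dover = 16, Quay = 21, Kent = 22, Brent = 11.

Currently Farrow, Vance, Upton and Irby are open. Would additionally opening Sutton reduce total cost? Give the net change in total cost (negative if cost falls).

No — net change +1 (cost rises by 1).

Current service cost with {Farrow, Vance, Upton, Irby}: 662.
Adding Sutton: each market re-picks its cheapest; new service cost 552, saving 110.
Extra fixed cost: 111. Net change = 111 − 110 = 1.
(Totals: 1204 → 1205.)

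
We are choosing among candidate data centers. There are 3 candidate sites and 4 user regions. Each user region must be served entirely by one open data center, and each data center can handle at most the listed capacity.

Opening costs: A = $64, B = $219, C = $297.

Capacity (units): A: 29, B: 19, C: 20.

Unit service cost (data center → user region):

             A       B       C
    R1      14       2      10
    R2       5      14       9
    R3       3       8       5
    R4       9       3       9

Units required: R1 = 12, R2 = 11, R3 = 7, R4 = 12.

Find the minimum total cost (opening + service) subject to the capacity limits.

Minimum total cost: 526

Open {A, B}: R1→B 2·12=24, R2→A 5·11=55, R3→B 8·7=56, R4→A 9·12=108.
Loads: A carries 23/29, B carries 19/19. Service 243; fixed 283; total 526.
Next best feasible plan costs 598.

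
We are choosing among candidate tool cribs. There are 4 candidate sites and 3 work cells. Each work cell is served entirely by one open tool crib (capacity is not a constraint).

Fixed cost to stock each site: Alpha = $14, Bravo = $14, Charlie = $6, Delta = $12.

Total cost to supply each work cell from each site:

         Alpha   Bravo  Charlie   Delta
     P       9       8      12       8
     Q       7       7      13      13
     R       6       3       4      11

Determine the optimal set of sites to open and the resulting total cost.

Open Bravo only; minimum total cost 32.

For any fixed open set, each work cell goes to its cheapest open site; total = fixed + service.
{Bravo}: P→Bravo 8, Q→Bravo 7, R→Bravo 3. Service 18; fixed 14; total 32.
{Charlie}: P→Charlie 12, Q→Charlie 13, R→Charlie 4. Service 29; fixed 6; total 35.
{Alpha}: service 22 + fixed 14 = 36
{Alpha, Bravo, Charlie, Delta}: service 18 + fixed 46 = 64
No other subset beats 32.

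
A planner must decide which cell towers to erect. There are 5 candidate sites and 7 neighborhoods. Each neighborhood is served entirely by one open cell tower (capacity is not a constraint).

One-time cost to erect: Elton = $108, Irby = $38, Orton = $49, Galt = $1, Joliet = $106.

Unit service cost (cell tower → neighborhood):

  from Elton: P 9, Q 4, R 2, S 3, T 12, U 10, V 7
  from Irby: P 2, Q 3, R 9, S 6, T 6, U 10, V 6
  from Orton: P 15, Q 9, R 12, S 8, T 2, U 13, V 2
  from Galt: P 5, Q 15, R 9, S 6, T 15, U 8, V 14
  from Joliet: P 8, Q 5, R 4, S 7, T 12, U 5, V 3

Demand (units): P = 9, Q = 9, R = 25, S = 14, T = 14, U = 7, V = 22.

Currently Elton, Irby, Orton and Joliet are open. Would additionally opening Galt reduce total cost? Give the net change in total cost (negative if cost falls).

Current service cost with {Elton, Irby, Orton, Joliet}: 244.
Adding Galt: each neighborhood re-picks its cheapest; new service cost 244, saving 0.
Extra fixed cost: 1. Net change = 1 − 0 = 1.
(Totals: 545 → 546.)

No — net change +1 (cost rises by 1).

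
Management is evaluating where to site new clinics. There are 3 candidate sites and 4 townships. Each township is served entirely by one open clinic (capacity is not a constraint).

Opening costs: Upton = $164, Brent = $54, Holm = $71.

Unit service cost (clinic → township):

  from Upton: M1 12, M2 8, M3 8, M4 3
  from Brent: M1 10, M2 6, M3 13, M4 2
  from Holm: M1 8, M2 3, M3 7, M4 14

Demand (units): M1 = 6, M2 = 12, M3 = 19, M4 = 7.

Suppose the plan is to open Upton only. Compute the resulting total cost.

Total cost: 505

Each township is assigned to its cheapest site among the open ones.
{Upton}: M1→Upton 12·6=72, M2→Upton 8·12=96, M3→Upton 8·19=152, M4→Upton 3·7=21. Service 341; fixed 164; total 505.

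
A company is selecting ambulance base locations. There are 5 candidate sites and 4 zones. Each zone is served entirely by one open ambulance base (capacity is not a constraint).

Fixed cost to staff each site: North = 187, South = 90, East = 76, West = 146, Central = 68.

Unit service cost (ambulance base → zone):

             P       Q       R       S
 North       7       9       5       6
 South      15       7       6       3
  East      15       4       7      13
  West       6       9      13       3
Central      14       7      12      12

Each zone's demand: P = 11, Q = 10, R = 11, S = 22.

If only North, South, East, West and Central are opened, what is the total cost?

Total cost: 794

Each zone is assigned to its cheapest site among the open ones.
{North, South, East, West, Central}: P→West 6·11=66, Q→East 4·10=40, R→North 5·11=55, S→South 3·22=66. Service 227; fixed 567; total 794.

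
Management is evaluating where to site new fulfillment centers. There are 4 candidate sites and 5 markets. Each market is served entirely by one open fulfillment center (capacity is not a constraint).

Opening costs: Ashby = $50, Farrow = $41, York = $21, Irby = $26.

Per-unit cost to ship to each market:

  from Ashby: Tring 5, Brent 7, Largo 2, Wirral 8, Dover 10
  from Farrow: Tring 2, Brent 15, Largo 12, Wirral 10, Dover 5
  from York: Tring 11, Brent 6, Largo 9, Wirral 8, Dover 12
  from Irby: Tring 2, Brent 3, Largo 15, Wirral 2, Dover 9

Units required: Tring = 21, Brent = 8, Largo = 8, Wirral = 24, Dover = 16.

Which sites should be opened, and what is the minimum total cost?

Open Ashby, Farrow and Irby; minimum total cost 327.

For any fixed open set, each market goes to its cheapest open site; total = fixed + service.
{Ashby, Farrow, Irby}: Tring→Farrow 2·21=42, Brent→Irby 3·8=24, Largo→Ashby 2·8=16, Wirral→Irby 2·24=48, Dover→Farrow 5·16=80. Service 210; fixed 117; total 327.
{Ashby, Farrow, York, Irby}: service 210 + fixed 138 = 348
{Ashby, Irby}: Tring→Irby 2·21=42, Brent→Irby 3·8=24, Largo→Ashby 2·8=16, Wirral→Irby 2·24=48, Dover→Irby 9·16=144. Service 274; fixed 76; total 350.
{York}: Tring→York 11·21=231, Brent→York 6·8=48, Largo→York 9·8=72, Wirral→York 8·24=192, Dover→York 12·16=192. Service 735; fixed 21; total 756.
No other subset beats 327.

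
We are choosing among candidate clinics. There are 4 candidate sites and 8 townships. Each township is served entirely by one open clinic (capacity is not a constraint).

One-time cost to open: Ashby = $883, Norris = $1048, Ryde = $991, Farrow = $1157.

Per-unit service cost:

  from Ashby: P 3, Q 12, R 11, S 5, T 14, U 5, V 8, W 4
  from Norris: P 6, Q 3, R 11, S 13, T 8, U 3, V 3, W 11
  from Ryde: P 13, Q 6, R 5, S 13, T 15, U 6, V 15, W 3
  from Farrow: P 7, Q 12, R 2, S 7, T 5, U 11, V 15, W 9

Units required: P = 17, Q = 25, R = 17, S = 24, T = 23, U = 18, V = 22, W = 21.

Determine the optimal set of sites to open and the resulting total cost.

For any fixed open set, each township goes to its cheapest open site; total = fixed + service.
{Ashby}: P→Ashby 3·17=51, Q→Ashby 12·25=300, R→Ashby 11·17=187, S→Ashby 5·24=120, T→Ashby 14·23=322, U→Ashby 5·18=90, V→Ashby 8·22=176, W→Ashby 4·21=84. Service 1330; fixed 883; total 2213.
{Norris}: service 1211 + fixed 1048 = 2259
{Ryde}: P→Ryde 13·17=221, Q→Ryde 6·25=150, R→Ryde 5·17=85, S→Ryde 13·24=312, T→Ryde 15·23=345, U→Ryde 6·18=108, V→Ryde 15·22=330, W→Ryde 3·21=63. Service 1614; fixed 991; total 2605.
{Ashby, Norris, Ryde, Farrow}: P→Ashby 3·17=51, Q→Norris 3·25=75, R→Farrow 2·17=34, S→Ashby 5·24=120, T→Farrow 5·23=115, U→Norris 3·18=54, V→Norris 3·22=66, W→Ryde 3·21=63. Service 578; fixed 4079; total 4657.
No other subset beats 2213.

Open Ashby only; minimum total cost 2213.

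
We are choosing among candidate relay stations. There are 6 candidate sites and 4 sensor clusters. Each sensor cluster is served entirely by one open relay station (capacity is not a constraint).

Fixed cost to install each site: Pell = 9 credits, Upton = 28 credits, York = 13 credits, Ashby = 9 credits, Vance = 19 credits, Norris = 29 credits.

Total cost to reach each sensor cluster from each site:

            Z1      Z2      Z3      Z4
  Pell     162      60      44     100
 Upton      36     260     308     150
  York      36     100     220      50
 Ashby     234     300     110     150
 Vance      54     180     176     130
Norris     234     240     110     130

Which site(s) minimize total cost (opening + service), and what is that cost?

Open Pell and York; minimum total cost 212.

For any fixed open set, each sensor cluster goes to its cheapest open site; total = fixed + service.
{Pell, York}: Z1→York 36, Z2→Pell 60, Z3→Pell 44, Z4→York 50. Service 190; fixed 22; total 212.
{Pell, York, Ashby}: Z1→York 36, Z2→Pell 60, Z3→Pell 44, Z4→York 50. Service 190; fixed 31; total 221.
{Pell, York, Vance}: service 190 + fixed 41 = 231
{Pell, Upton, York, Ashby, Vance, Norris}: Z1→Upton 36, Z2→Pell 60, Z3→Pell 44, Z4→York 50. Service 190; fixed 107; total 297.
No other subset beats 212.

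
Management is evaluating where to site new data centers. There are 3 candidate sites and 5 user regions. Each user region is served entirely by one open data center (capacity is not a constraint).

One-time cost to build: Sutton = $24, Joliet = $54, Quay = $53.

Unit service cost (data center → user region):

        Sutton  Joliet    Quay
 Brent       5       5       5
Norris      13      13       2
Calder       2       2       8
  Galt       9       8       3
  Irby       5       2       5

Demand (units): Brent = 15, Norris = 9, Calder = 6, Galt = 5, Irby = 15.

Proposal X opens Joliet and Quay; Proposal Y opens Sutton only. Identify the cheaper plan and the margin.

Proposal X: {Joliet, Quay}: Brent→Joliet 5·15=75, Norris→Quay 2·9=18, Calder→Joliet 2·6=12, Galt→Quay 3·5=15, Irby→Joliet 2·15=30. Service 150; fixed 107; total 257.
Proposal Y: {Sutton}: Brent→Sutton 5·15=75, Norris→Sutton 13·9=117, Calder→Sutton 2·6=12, Galt→Sutton 9·5=45, Irby→Sutton 5·15=75. Service 324; fixed 24; total 348.
Difference: |257 − 348| = 91.

Proposal X is cheaper by 91.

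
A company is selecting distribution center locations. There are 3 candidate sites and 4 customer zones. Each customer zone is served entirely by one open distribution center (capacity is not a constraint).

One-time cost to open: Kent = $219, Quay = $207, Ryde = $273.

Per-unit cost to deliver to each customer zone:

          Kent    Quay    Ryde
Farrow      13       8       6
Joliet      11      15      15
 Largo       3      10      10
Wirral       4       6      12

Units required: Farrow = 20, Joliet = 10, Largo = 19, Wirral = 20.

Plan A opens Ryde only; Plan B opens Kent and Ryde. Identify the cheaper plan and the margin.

Plan A: {Ryde}: Farrow→Ryde 6·20=120, Joliet→Ryde 15·10=150, Largo→Ryde 10·19=190, Wirral→Ryde 12·20=240. Service 700; fixed 273; total 973.
Plan B: {Kent, Ryde}: Farrow→Ryde 6·20=120, Joliet→Kent 11·10=110, Largo→Kent 3·19=57, Wirral→Kent 4·20=80. Service 367; fixed 492; total 859.
Difference: |973 − 859| = 114.

Plan B is cheaper by 114.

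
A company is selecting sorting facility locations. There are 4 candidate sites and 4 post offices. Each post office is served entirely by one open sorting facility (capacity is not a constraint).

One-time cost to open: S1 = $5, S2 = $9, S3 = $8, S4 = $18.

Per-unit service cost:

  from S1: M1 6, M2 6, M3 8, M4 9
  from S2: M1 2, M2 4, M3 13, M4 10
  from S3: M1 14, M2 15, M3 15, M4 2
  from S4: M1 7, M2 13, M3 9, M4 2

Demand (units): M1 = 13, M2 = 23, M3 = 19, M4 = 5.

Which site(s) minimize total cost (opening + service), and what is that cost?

For any fixed open set, each post office goes to its cheapest open site; total = fixed + service.
{S1, S2, S3}: M1→S2 2·13=26, M2→S2 4·23=92, M3→S1 8·19=152, M4→S3 2·5=10. Service 280; fixed 22; total 302.
{S1, S2, S4}: service 280 + fixed 32 = 312
{S1, S2, S3, S4}: M1→S2 2·13=26, M2→S2 4·23=92, M3→S1 8·19=152, M4→S3 2·5=10. Service 280; fixed 40; total 320.
{S1}: service 413 + fixed 5 = 418
No other subset beats 302.

Open S1, S2 and S3; minimum total cost 302.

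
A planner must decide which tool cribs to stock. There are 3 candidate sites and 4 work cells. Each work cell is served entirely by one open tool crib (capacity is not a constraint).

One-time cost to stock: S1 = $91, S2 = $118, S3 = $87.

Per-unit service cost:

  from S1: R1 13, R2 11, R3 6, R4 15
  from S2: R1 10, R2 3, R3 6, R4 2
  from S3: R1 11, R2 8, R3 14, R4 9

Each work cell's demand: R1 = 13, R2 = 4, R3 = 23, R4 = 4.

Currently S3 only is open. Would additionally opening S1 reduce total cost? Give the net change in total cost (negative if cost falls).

Current service cost with {S3}: 533.
Adding S1: each work cell re-picks its cheapest; new service cost 349, saving 184.
Extra fixed cost: 91. Net change = 91 − 184 = -93.
(Totals: 620 → 527.)

Yes — net change −93 (cost falls by 93).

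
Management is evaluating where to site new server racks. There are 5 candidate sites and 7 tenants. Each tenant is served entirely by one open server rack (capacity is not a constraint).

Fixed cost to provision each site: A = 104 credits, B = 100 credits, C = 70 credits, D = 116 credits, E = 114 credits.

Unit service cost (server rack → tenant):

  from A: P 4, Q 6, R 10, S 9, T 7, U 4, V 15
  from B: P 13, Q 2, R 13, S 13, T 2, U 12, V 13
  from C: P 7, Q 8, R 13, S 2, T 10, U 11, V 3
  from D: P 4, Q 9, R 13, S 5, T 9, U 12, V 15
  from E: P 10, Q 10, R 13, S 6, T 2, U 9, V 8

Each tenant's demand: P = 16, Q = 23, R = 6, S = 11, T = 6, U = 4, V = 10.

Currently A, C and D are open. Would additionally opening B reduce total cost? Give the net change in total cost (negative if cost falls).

Current service cost with {A, C, D}: 372.
Adding B: each tenant re-picks its cheapest; new service cost 250, saving 122.
Extra fixed cost: 100. Net change = 100 − 122 = -22.
(Totals: 662 → 640.)

Yes — net change −22 (cost falls by 22).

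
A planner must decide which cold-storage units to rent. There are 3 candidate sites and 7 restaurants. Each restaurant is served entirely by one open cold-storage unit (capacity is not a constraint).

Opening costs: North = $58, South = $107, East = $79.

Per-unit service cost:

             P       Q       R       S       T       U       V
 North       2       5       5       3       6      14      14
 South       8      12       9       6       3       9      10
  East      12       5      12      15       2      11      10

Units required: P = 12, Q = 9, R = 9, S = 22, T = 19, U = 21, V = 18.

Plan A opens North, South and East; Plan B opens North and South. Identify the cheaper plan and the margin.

Plan A: {North, South, East}: P→North 2·12=24, Q→North 5·9=45, R→North 5·9=45, S→North 3·22=66, T→East 2·19=38, U→South 9·21=189, V→South 10·18=180. Service 587; fixed 244; total 831.
Plan B: {North, South}: P→North 2·12=24, Q→North 5·9=45, R→North 5·9=45, S→North 3·22=66, T→South 3·19=57, U→South 9·21=189, V→South 10·18=180. Service 606; fixed 165; total 771.
Difference: |831 − 771| = 60.

Plan B is cheaper by 60.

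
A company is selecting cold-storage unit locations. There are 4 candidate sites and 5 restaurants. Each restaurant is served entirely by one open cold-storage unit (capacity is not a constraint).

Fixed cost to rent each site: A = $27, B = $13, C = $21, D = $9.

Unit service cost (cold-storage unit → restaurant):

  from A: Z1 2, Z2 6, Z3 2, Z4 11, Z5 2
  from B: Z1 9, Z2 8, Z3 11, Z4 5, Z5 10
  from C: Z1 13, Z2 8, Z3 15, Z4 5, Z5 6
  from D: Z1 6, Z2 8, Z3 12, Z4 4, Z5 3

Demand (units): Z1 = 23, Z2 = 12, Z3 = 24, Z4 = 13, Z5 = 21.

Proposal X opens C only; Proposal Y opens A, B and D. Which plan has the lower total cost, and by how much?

Proposal Y is cheaper by 658.

Proposal X: {C}: Z1→C 13·23=299, Z2→C 8·12=96, Z3→C 15·24=360, Z4→C 5·13=65, Z5→C 6·21=126. Service 946; fixed 21; total 967.
Proposal Y: {A, B, D}: Z1→A 2·23=46, Z2→A 6·12=72, Z3→A 2·24=48, Z4→D 4·13=52, Z5→A 2·21=42. Service 260; fixed 49; total 309.
Difference: |967 − 309| = 658.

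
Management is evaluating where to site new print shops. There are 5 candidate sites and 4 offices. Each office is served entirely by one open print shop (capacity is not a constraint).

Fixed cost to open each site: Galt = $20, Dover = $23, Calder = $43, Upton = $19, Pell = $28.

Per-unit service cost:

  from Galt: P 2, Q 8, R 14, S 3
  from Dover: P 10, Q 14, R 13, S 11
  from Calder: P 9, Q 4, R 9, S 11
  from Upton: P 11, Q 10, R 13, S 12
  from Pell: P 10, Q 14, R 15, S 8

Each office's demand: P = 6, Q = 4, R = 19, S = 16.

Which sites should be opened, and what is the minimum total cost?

For any fixed open set, each office goes to its cheapest open site; total = fixed + service.
{Galt, Calder}: P→Galt 2·6=12, Q→Calder 4·4=16, R→Calder 9·19=171, S→Galt 3·16=48. Service 247; fixed 63; total 310.
{Galt, Calder, Upton}: P→Galt 2·6=12, Q→Calder 4·4=16, R→Calder 9·19=171, S→Galt 3·16=48. Service 247; fixed 82; total 329.
{Galt, Dover, Calder}: P→Galt 2·6=12, Q→Calder 4·4=16, R→Calder 9·19=171, S→Galt 3·16=48. Service 247; fixed 86; total 333.
{Galt, Dover, Calder, Upton, Pell}: P→Galt 2·6=12, Q→Calder 4·4=16, R→Calder 9·19=171, S→Galt 3·16=48. Service 247; fixed 133; total 380.
No other subset beats 310.

Open Galt and Calder; minimum total cost 310.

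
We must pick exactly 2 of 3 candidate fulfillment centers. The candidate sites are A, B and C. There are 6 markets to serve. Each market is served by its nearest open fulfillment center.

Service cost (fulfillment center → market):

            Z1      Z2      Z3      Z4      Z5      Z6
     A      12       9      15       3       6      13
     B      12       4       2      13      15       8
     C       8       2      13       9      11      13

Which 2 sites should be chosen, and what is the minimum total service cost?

With exactly 2 open, each market uses its cheapest among the chosen.
{A, B}: Z1→A 12, Z2→B 4, Z3→B 2, Z4→A 3, Z5→A 6, Z6→B 8. Service cost 35.
{B, C}: service cost 40
{A, C}: service cost 45
Among all 3 size-2 choices, {A, B} is lowest.

Choose A and B; total service cost 35.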